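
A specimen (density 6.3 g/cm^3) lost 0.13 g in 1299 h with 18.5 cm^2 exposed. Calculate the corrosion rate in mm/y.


Apply the mm/y weight-loss relation: CR = 87600 * W / (D * A * T)
Numerator: 87600 * 0.13 = 11388.0
Denominator: 6.3 * 18.5 * 1299 = 151398.45
CR = 11388.0 / 151398.45 = 0.07522 mm/y

0.07522 mm/y


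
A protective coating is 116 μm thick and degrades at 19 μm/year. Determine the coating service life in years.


Service life = thickness / degradation rate
Life = 116 / 19 = 6.1 years

6.1 years


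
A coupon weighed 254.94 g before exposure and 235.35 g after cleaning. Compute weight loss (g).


Weight loss = initial − final
WL = 254.94 − 235.35 = 19.59 g

19.59 g


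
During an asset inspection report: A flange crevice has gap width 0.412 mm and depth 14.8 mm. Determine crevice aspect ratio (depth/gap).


Aspect ratio = depth / gap
Ratio = 14.8 / 0.412 = 35.9

35.9


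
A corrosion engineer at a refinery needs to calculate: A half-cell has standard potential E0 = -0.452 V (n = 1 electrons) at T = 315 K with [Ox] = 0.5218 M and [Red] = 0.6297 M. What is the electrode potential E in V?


Apply the Nernst equation: E = E0 + (RT/nF)*ln([Ox]/[Red])
Step 1: RT/nF = 8.314*315/(1*96485) = 0.02714318 V
Step 2: [Ox]/[Red] = 0.5218/0.6297 = 0.828649
Step 3: ln(0.828649) = -0.187959
Step 4: correction = 0.02714318 * -0.187959 = -0.0051 V
E = -0.452 + -0.0051 = -0.4571 V

-0.4571 V


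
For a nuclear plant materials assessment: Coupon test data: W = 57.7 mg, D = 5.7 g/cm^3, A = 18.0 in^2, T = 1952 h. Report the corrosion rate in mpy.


Apply the mpy weight-loss relation: CR = 534 * W / (D * A * T)
Numerator: 534 * 57.7 = 30811.8
Denominator: 5.7 * 18.0 * 1952 = 200275.2
CR = 30811.8 / 200275.2 = 0.1538 mpy

0.1538 mpy


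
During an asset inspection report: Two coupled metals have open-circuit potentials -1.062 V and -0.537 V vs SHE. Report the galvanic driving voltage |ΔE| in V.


Driving voltage is the absolute potential difference.
|ΔE| = |-1.062 − (-0.537)| = 0.525 V

0.525 V


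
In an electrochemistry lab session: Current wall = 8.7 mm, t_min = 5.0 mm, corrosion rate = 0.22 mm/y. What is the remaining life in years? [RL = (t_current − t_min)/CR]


Apply the remaining-life relation: RL = (t_current − t_min) / CR
RL = (8.7 − 5.0) / 0.22 = 3.7 / 0.22 = 16.8 years

16.8 years


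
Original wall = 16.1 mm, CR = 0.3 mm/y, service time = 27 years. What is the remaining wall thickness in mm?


Remaining wall = original − CR × time
t = 16.1 − 0.3*27 = 16.1 − 8.1 = 8.0 mm

8.0 mm


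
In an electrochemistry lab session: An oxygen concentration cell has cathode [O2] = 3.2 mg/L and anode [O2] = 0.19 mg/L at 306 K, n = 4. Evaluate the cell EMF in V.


Apply the Nernst concentration-cell relation: E = (RT/nF)*ln(C_cathode/C_anode)
RT/nF = 8.314*306/(4*96485) = 0.00659192 V
ln(3.2/0.19) = 2.82388
E = 0.00659192 * 2.82388 = 0.01861 V

0.01861 V


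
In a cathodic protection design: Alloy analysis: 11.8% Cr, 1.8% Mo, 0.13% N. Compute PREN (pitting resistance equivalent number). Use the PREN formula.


Apply the PREN formula: PREN = Cr + 3.3*Mo + 16*N
PREN = 11.8 + 3.3*1.8 + 16*0.13
PREN = 11.8 + 5.94 + 2.08 = 19.82

19.82


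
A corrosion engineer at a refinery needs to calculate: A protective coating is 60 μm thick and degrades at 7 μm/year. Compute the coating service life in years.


Service life = thickness / degradation rate
Life = 60 / 7 = 8.6 years

8.6 years


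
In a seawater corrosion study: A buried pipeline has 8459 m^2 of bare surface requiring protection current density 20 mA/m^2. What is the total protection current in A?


I = area * current density, then convert mA → A (÷1000)
I = 8459 * 20 / 1000 = 169.18 A

169.18 A


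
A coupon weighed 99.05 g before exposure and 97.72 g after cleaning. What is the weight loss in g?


Weight loss = initial − final
WL = 99.05 − 97.72 = 1.33 g

1.33 g


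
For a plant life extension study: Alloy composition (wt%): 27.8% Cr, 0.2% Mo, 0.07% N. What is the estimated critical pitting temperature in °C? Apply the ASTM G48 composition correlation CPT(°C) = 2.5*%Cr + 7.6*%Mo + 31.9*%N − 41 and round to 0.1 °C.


Apply the ASTM G48 empirical CPT estimate: CPT(°C) = 2.5*%Cr + 7.6*%Mo + 31.9*%N − 41
2.5*27.8 = 69.5; 7.6*0.2 = 1.52; 31.9*0.07 = 2.233
CPT = 69.5 + 1.52 + 2.233 − 41 = 32.253 °C
Rounded to 0.1 °C: CPT ≈ 32.3 °C

32.3 °C


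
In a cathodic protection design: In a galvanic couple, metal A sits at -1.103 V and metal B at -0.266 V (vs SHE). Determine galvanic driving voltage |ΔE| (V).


Driving voltage is the absolute potential difference.
|ΔE| = |-1.103 − (-0.266)| = 0.837 V

0.837 V


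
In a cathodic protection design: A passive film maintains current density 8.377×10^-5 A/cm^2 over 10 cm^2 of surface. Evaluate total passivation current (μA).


I = i_pass * A, then convert A → μA (×10^6)
I = 8.377×10^-5 * 10 * 10^6 = 837.7 μA

837.7 μA


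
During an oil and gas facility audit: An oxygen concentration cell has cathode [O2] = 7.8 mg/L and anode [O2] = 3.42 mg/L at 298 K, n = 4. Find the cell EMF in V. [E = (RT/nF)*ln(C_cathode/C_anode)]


Apply the Nernst concentration-cell relation: E = (RT/nF)*ln(C_cathode/C_anode)
RT/nF = 8.314*298/(4*96485) = 0.00641958 V
ln(7.8/3.42) = 0.82448
E = 0.00641958 * 0.82448 = 0.00529 V

0.00529 V


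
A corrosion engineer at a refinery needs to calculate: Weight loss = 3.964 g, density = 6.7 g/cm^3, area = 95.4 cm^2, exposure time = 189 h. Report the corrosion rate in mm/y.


Apply the mm/y weight-loss relation: CR = 87600 * W / (D * A * T)
Numerator: 87600 * 3.964 = 347246.4
Denominator: 6.7 * 95.4 * 189 = 120805.02
CR = 347246.4 / 120805.02 = 2.874437 mm/y

2.874437 mm/y


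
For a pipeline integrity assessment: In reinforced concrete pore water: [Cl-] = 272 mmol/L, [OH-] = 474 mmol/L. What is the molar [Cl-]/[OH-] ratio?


Threshold parameter = [Cl-] / [OH-] (molar basis; both in mmol/L, so units cancel)
Ratio = 272 / 474 = 0.57

0.57


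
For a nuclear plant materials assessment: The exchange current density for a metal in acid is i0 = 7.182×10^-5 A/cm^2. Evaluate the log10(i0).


i0 = 7.182×10^-5 A/cm^2
log10(i0) = -4.144

-4.144


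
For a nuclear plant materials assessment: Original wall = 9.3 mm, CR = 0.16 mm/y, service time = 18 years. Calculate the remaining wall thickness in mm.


Remaining wall = original − CR × time
t = 9.3 − 0.16*18 = 9.3 − 2.88 = 6.42 mm

6.42 mm


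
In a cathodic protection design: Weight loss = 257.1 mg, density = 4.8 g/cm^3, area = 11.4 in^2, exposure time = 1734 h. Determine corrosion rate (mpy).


Apply the mpy weight-loss relation: CR = 534 * W / (D * A * T)
Numerator: 534 * 257.1 = 137291.4
Denominator: 4.8 * 11.4 * 1734 = 94884.48
CR = 137291.4 / 94884.48 = 1.44693 mpy

1.44693 mpy


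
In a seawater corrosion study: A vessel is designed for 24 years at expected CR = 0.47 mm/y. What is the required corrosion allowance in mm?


Corrosion allowance = CR × design life
CA = 0.47 * 24 = 11.28 mm

11.28 mm


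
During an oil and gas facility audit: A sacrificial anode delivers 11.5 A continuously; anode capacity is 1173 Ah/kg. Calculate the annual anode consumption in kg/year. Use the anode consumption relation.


Annual consumption = current * hours per year / capacity
Rate = 11.5 * 8760 / 1173 = 85.9 kg/year

85.9 kg/year


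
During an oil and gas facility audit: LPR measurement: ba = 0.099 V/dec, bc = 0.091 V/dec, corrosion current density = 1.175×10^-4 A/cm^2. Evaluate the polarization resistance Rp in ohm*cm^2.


Apply the Stern-Geary equation: Rp = ba*bc / (2.303*icorr*(ba+bc))
ba*bc = 0.099*0.091 = 0.009009
ba+bc = 0.19; 2.303*icorr*(ba+bc) = 2.303*1.175×10^-4*0.19 = 5.1414475×10^-5
Rp = 0.009009 / 5.1414475×10^-5 = 175.22 ohm*cm^2

175.22 ohm*cm^2


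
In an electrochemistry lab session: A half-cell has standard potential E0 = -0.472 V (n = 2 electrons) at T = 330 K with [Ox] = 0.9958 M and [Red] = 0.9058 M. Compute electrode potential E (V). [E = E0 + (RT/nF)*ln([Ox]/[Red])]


Apply the Nernst equation: E = E0 + (RT/nF)*ln([Ox]/[Red])
Step 1: RT/nF = 8.314*330/(2*96485) = 0.01421786 V
Step 2: [Ox]/[Red] = 0.9958/0.9058 = 1.09936
Step 3: ln(1.09936) = 0.094728
Step 4: correction = 0.01421786 * 0.094728 = 0.001 V
E = -0.472 + 0.001 = -0.471 V

-0.471 V


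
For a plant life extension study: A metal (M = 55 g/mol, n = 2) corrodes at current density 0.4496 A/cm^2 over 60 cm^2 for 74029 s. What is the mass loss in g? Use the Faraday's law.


Apply Faraday's law: m = i*A*t*M / (n*F)
Total charge passed Q = i*A*t = 0.4496*60*74029 = 1997006.304 C
m = Q*M/(n*F) = 1997006.304*55/(2*96485) = 569.184 g

569.184 g


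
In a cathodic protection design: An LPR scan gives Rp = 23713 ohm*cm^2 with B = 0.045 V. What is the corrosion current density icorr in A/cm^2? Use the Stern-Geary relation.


Apply the Stern-Geary relation: icorr = B / Rp
icorr = 0.045 / 23713 = 1.898×10^-6 A/cm^2

1.898×10^-6 A/cm^2


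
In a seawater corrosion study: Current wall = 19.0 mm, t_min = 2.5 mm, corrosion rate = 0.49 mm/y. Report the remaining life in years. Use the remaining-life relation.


Apply the remaining-life relation: RL = (t_current − t_min) / CR
RL = (19.0 − 2.5) / 0.49 = 16.5 / 0.49 = 33.7 years

33.7 years


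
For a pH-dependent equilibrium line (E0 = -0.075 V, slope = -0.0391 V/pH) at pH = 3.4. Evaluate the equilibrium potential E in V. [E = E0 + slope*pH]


Apply the Pourbaix line equation: E = E0 + slope*pH
E = -0.075 + (-0.0391)*3.4 = -0.075 + (-0.13294) = -0.20794 V
Rounded to 4 decimal places: E = -0.2079 V

-0.2079 V


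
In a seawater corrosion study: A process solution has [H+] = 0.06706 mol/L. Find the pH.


pH = −log10[H+]
pH = −log10(0.06706) = 1.17

1.17


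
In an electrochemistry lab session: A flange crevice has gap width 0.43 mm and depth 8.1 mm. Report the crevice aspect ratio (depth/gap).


Aspect ratio = depth / gap
Ratio = 8.1 / 0.43 = 18.8

18.8


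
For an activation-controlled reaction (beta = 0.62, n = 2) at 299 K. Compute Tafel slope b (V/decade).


Apply the Tafel slope relation: b = 2.303*R*T/(beta*n*F)
Numerator: 2.303 * 8.314 * 299 = 5725.0
Denominator: 0.62 * 2 * 96485 = 119641.4
b = 5725.0 / 119641.4 = 0.0479 V/decade

0.0479 V/decade


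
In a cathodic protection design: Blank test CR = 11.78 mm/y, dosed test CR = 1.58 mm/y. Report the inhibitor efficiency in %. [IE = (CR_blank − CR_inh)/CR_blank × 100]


Apply the inhibitor-efficiency definition: IE = (CR_blank − CR_inh)/CR_blank × 100
IE = (11.78 − 1.58) / 11.78 × 100
IE = 10.2 / 11.78 × 100 = 86.6 %

86.6 %


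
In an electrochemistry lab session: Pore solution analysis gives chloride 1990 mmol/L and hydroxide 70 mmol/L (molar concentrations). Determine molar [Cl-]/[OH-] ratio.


Threshold parameter = [Cl-] / [OH-] (molar basis; both in mmol/L, so units cancel)
Ratio = 1990 / 70 = 28.43

28.43


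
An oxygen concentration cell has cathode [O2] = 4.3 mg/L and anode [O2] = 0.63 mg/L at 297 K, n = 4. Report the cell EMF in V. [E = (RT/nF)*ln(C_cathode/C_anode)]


Apply the Nernst concentration-cell relation: E = (RT/nF)*ln(C_cathode/C_anode)
RT/nF = 8.314*297/(4*96485) = 0.00639804 V
ln(4.3/0.63) = 1.92065
E = 0.00639804 * 1.92065 = 0.01229 V

0.01229 V


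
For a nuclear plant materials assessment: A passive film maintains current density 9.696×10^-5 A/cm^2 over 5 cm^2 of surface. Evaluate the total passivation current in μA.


I = i_pass * A, then convert A → μA (×10^6)
I = 9.696×10^-5 * 5 * 10^6 = 484.8 μA

484.8 μA


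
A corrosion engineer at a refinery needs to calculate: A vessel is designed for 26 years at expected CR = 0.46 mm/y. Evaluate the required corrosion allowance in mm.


Corrosion allowance = CR × design life
CA = 0.46 * 26 = 11.96 mm

11.96 mm


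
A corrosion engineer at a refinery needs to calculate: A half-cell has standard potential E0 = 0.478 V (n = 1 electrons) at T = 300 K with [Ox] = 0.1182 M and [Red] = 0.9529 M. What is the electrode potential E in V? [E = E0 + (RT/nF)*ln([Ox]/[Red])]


Apply the Nernst equation: E = E0 + (RT/nF)*ln([Ox]/[Red])
Step 1: RT/nF = 8.314*300/(1*96485) = 0.02585065 V
Step 2: [Ox]/[Red] = 0.1182/0.9529 = 0.124042
Step 3: ln(0.124042) = -2.087135
Step 4: correction = 0.02585065 * -2.087135 = -0.054 V
E = 0.478 + -0.054 = 0.424 V

0.424 V


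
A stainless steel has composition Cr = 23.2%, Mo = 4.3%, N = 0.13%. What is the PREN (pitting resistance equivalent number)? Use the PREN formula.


Apply the PREN formula: PREN = Cr + 3.3*Mo + 16*N
PREN = 23.2 + 3.3*4.3 + 16*0.13
PREN = 23.2 + 14.19 + 2.08 = 39.47

39.47


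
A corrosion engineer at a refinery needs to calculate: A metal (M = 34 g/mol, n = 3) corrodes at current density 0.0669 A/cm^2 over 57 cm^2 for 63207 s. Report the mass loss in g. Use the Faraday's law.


Apply Faraday's law: m = i*A*t*M / (n*F)
Total charge passed Q = i*A*t = 0.0669*57*63207 = 241027.2531 C
m = Q*M/(n*F) = 241027.2531*34/(3*96485) = 28.312 g

28.312 g


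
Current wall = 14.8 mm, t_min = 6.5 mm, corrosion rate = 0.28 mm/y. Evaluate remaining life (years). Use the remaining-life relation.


Apply the remaining-life relation: RL = (t_current − t_min) / CR
RL = (14.8 − 6.5) / 0.28 = 8.3 / 0.28 = 29.6 years

29.6 years


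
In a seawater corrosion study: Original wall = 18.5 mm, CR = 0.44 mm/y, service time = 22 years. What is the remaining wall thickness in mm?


Remaining wall = original − CR × time
t = 18.5 − 0.44*22 = 18.5 − 9.68 = 8.82 mm

8.82 mm


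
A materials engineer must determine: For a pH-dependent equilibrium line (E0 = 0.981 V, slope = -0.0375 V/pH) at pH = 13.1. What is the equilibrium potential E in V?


Apply the Pourbaix line equation: E = E0 + slope*pH
E = 0.981 + (-0.0375)*13.1 = 0.981 + (-0.49125) = 0.48975 V
Rounded to 3 decimal places: E = 0.490 V

0.490 V


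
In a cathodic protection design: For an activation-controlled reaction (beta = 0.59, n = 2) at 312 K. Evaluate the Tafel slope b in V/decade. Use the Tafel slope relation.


Apply the Tafel slope relation: b = 2.303*R*T/(beta*n*F)
Numerator: 2.303 * 8.314 * 312 = 5973.91
Denominator: 0.59 * 2 * 96485 = 113852.3
b = 5973.91 / 113852.3 = 0.052 V/decade

0.052 V/decade


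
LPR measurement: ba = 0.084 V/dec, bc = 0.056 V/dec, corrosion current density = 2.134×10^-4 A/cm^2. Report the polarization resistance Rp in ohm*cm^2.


Apply the Stern-Geary equation: Rp = ba*bc / (2.303*icorr*(ba+bc))
ba*bc = 0.084*0.056 = 0.004704
ba+bc = 0.14; 2.303*icorr*(ba+bc) = 2.303*2.134×10^-4*0.14 = 6.8804428×10^-5
Rp = 0.004704 / 6.8804428×10^-5 = 68.4 ohm*cm^2

68.4 ohm*cm^2


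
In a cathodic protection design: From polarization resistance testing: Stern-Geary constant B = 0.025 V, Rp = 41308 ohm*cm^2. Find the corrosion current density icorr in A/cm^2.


Apply the Stern-Geary relation: icorr = B / Rp
icorr = 0.025 / 41308 = 6.052×10^-7 A/cm^2

6.052×10^-7 A/cm^2


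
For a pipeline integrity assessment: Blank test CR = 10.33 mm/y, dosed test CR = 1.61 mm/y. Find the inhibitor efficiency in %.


Apply the inhibitor-efficiency definition: IE = (CR_blank − CR_inh)/CR_blank × 100
IE = (10.33 − 1.61) / 10.33 × 100
IE = 8.72 / 10.33 × 100 = 84.4 %

84.4 %


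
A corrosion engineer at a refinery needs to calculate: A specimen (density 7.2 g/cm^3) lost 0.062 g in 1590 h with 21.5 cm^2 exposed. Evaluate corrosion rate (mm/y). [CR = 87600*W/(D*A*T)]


Apply the mm/y weight-loss relation: CR = 87600 * W / (D * A * T)
Numerator: 87600 * 0.062 = 5431.2
Denominator: 7.2 * 21.5 * 1590 = 246132.0
CR = 5431.2 / 246132.0 = 0.0221 mm/y

0.0221 mm/y


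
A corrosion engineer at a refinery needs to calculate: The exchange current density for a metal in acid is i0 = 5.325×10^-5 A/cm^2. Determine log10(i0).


i0 = 5.325×10^-5 A/cm^2
log10(i0) = -4.274

-4.274


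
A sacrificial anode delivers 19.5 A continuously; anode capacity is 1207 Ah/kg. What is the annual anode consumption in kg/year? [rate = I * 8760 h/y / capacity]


Annual consumption = current * hours per year / capacity
Rate = 19.5 * 8760 / 1207 = 141.5 kg/year

141.5 kg/year


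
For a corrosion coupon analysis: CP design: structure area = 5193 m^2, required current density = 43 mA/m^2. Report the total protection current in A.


I = area * current density, then convert mA → A (÷1000)
I = 5193 * 43 / 1000 = 223.3 A

223.3 A


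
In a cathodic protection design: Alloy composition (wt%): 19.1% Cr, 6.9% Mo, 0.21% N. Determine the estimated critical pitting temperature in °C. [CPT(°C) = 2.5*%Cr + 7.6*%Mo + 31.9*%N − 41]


Apply the ASTM G48 empirical CPT estimate: CPT(°C) = 2.5*%Cr + 7.6*%Mo + 31.9*%N − 41
2.5*19.1 = 47.75; 7.6*6.9 = 52.44; 31.9*0.21 = 6.699
CPT = 47.75 + 52.44 + 6.699 − 41 = 65.889 °C
Rounded to 0.1 °C: CPT ≈ 65.9 °C

65.9 °C


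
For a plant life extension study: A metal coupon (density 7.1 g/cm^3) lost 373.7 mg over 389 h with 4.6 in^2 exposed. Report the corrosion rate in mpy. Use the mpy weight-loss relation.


Apply the mpy weight-loss relation: CR = 534 * W / (D * A * T)
Numerator: 534 * 373.7 = 199555.8
Denominator: 7.1 * 4.6 * 389 = 12704.74
CR = 199555.8 / 12704.74 = 15.7072 mpy

15.7072 mpy


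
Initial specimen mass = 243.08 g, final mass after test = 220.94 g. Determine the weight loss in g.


Weight loss = initial − final
WL = 243.08 − 220.94 = 22.14 g

22.14 g


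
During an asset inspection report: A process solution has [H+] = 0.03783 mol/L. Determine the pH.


pH = −log10[H+]
pH = −log10(0.03783) = 1.42

1.42


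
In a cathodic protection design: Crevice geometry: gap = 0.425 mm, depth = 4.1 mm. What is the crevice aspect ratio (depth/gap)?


Aspect ratio = depth / gap
Ratio = 4.1 / 0.425 = 9.6

9.6


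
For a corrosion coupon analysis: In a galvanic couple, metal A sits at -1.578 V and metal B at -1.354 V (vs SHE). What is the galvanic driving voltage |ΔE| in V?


Driving voltage is the absolute potential difference.
|ΔE| = |-1.578 − (-1.354)| = 0.224 V

0.224 V


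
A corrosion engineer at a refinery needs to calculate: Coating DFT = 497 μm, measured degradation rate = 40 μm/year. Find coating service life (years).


Service life = thickness / degradation rate
Life = 497 / 40 = 12.4 years

12.4 years


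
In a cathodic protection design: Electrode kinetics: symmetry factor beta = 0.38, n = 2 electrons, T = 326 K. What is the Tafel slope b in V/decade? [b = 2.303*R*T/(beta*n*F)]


Apply the Tafel slope relation: b = 2.303*R*T/(beta*n*F)
Numerator: 2.303 * 8.314 * 326 = 6241.97
Denominator: 0.38 * 2 * 96485 = 73328.6
b = 6241.97 / 73328.6 = 0.085 V/decade

0.085 V/decade


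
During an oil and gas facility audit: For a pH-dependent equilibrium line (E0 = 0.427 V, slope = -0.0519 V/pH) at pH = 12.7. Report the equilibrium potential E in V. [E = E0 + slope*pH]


Apply the Pourbaix line equation: E = E0 + slope*pH
E = 0.427 + (-0.0519)*12.7 = 0.427 + (-0.65913) = -0.23213 V
Rounded to 4 decimal places: E = -0.2321 V

-0.2321 V


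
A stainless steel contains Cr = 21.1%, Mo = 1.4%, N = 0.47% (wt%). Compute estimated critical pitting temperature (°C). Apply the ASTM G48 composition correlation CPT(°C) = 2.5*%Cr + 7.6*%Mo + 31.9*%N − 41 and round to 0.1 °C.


Apply the ASTM G48 empirical CPT estimate: CPT(°C) = 2.5*%Cr + 7.6*%Mo + 31.9*%N − 41
2.5*21.1 = 52.75; 7.6*1.4 = 10.64; 31.9*0.47 = 14.993
CPT = 52.75 + 10.64 + 14.993 − 41 = 37.383 °C
Rounded to 0.1 °C: CPT ≈ 37.4 °C

37.4 °C


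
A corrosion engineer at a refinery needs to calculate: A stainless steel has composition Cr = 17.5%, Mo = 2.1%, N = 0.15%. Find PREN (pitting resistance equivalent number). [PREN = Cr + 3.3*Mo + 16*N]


Apply the PREN formula: PREN = Cr + 3.3*Mo + 16*N
PREN = 17.5 + 3.3*2.1 + 16*0.15
PREN = 17.5 + 6.93 + 2.4 = 26.83

26.83


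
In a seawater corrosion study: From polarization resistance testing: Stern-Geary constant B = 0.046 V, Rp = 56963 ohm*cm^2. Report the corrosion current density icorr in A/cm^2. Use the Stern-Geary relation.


Apply the Stern-Geary relation: icorr = B / Rp
icorr = 0.046 / 56963 = 8.075×10^-7 A/cm^2

8.075×10^-7 A/cm^2


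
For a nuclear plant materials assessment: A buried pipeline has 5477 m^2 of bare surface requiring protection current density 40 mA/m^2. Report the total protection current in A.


I = area * current density, then convert mA → A (÷1000)
I = 5477 * 40 / 1000 = 219.08 A

219.08 A


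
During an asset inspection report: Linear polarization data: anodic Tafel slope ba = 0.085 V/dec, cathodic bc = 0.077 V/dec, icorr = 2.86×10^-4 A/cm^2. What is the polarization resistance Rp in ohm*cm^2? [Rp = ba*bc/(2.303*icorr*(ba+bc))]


Apply the Stern-Geary equation: Rp = ba*bc / (2.303*icorr*(ba+bc))
ba*bc = 0.085*0.077 = 0.006545
ba+bc = 0.162; 2.303*icorr*(ba+bc) = 2.303*2.86×10^-4*0.162 = 1.067026×10^-4
Rp = 0.006545 / 1.067026×10^-4 = 61.3 ohm*cm^2

61.3 ohm*cm^2


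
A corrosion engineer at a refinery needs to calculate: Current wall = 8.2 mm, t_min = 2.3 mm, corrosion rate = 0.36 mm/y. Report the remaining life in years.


Apply the remaining-life relation: RL = (t_current − t_min) / CR
RL = (8.2 − 2.3) / 0.36 = 5.9 / 0.36 = 16.4 years

16.4 years


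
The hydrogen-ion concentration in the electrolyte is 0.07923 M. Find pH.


pH = −log10[H+]
pH = −log10(0.07923) = 1.1

1.1


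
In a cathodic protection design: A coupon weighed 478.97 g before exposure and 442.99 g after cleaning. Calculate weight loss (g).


Weight loss = initial − final
WL = 478.97 − 442.99 = 35.98 g

35.98 g


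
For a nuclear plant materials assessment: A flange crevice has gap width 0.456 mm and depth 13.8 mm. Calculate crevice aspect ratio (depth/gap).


Aspect ratio = depth / gap
Ratio = 13.8 / 0.456 = 30.3

30.3


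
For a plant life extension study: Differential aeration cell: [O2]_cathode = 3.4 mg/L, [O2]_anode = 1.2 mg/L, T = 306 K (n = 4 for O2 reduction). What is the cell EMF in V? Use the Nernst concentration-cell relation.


Apply the Nernst concentration-cell relation: E = (RT/nF)*ln(C_cathode/C_anode)
RT/nF = 8.314*306/(4*96485) = 0.00659192 V
ln(3.4/1.2) = 1.04145
E = 0.00659192 * 1.04145 = 0.00687 V

0.00687 V


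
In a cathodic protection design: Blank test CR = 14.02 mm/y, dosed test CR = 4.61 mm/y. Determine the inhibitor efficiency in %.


Apply the inhibitor-efficiency definition: IE = (CR_blank − CR_inh)/CR_blank × 100
IE = (14.02 − 4.61) / 14.02 × 100
IE = 9.41 / 14.02 × 100 = 67.1 %

67.1 %


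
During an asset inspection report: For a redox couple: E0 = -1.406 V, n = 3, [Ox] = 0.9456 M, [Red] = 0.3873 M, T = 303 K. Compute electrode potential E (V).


Apply the Nernst equation: E = E0 + (RT/nF)*ln([Ox]/[Red])
Step 1: RT/nF = 8.314*303/(3*96485) = 0.00870305 V
Step 2: [Ox]/[Red] = 0.9456/0.3873 = 2.441518
Step 3: ln(2.441518) = 0.89262
Step 4: correction = 0.00870305 * 0.89262 = 0.0078 V
E = -1.406 + 0.0078 = -1.3982 V

-1.3982 V


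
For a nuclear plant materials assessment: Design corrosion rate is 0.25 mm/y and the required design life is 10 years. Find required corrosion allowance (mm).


Corrosion allowance = CR × design life
CA = 0.25 * 10 = 2.5 mm

2.5 mm


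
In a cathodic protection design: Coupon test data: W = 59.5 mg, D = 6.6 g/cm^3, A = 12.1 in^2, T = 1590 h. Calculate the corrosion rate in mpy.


Apply the mpy weight-loss relation: CR = 534 * W / (D * A * T)
Numerator: 534 * 59.5 = 31773.0
Denominator: 6.6 * 12.1 * 1590 = 126977.4
CR = 31773.0 / 126977.4 = 0.25023 mpy

0.25023 mpy


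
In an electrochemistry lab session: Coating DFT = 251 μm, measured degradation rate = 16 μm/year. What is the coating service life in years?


Service life = thickness / degradation rate
Life = 251 / 16 = 15.7 years

15.7 years


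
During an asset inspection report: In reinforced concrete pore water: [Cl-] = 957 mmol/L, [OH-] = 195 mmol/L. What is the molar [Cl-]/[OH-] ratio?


Threshold parameter = [Cl-] / [OH-] (molar basis; both in mmol/L, so units cancel)
Ratio = 957 / 195 = 4.91

4.91


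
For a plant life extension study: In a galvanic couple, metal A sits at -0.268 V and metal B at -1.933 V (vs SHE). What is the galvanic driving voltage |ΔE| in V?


Driving voltage is the absolute potential difference.
|ΔE| = |-0.268 − (-1.933)| = 1.665 V

1.665 V


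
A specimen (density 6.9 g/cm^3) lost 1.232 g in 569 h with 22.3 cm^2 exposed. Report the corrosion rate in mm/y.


Apply the mm/y weight-loss relation: CR = 87600 * W / (D * A * T)
Numerator: 87600 * 1.232 = 107923.2
Denominator: 6.9 * 22.3 * 569 = 87552.03
CR = 107923.2 / 87552.03 = 1.2327 mm/y

1.2327 mm/y


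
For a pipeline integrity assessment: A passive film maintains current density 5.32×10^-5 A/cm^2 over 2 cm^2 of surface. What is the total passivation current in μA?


I = i_pass * A, then convert A → μA (×10^6)
I = 5.32×10^-5 * 2 * 10^6 = 106.4 μA

106.4 μA


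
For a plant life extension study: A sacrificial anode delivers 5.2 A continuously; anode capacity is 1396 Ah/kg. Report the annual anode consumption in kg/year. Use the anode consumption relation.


Annual consumption = current * hours per year / capacity
Rate = 5.2 * 8760 / 1396 = 32.6 kg/year

32.6 kg/year


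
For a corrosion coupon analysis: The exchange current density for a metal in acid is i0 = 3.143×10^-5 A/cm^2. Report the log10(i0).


i0 = 3.143×10^-5 A/cm^2
log10(i0) = -4.503

-4.503


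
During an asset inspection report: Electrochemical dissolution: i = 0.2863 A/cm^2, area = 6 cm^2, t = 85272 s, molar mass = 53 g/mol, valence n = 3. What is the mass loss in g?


Apply Faraday's law: m = i*A*t*M / (n*F)
Total charge passed Q = i*A*t = 0.2863*6*85272 = 146480.2416 C
m = Q*M/(n*F) = 146480.2416*53/(3*96485) = 26.82093 g

26.82093 g


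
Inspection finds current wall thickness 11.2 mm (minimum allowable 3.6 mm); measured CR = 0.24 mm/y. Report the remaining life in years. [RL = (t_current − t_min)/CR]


Apply the remaining-life relation: RL = (t_current − t_min) / CR
RL = (11.2 − 3.6) / 0.24 = 7.6 / 0.24 = 31.7 years

31.7 years


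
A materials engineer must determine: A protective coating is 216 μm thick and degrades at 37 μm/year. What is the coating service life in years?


Service life = thickness / degradation rate
Life = 216 / 37 = 5.8 years

5.8 years


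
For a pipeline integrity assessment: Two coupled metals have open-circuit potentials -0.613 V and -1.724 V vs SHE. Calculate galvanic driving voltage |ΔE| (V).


Driving voltage is the absolute potential difference.
|ΔE| = |-0.613 − (-1.724)| = 1.111 V

1.111 V


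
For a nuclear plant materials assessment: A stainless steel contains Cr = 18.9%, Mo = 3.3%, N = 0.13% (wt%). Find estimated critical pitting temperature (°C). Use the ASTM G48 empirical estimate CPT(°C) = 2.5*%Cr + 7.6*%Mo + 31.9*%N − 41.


Apply the ASTM G48 empirical CPT estimate: CPT(°C) = 2.5*%Cr + 7.6*%Mo + 31.9*%N − 41
2.5*18.9 = 47.25; 7.6*3.3 = 25.08; 31.9*0.13 = 4.147
CPT = 47.25 + 25.08 + 4.147 − 41 = 35.477 °C
Rounded to 0.1 °C: CPT ≈ 35.5 °C

35.5 °C


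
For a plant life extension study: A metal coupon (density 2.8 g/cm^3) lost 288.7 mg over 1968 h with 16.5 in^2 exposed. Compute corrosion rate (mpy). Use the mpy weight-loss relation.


Apply the mpy weight-loss relation: CR = 534 * W / (D * A * T)
Numerator: 534 * 288.7 = 154165.8
Denominator: 2.8 * 16.5 * 1968 = 90921.6
CR = 154165.8 / 90921.6 = 1.696 mpy

1.696 mpy


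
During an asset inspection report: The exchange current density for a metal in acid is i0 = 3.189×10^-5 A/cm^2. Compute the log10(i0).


i0 = 3.189×10^-5 A/cm^2
log10(i0) = -4.496

-4.496


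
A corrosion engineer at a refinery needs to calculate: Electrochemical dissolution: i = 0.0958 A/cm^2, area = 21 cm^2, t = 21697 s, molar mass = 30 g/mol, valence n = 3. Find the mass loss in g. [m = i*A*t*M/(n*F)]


Apply Faraday's law: m = i*A*t*M / (n*F)
Total charge passed Q = i*A*t = 0.0958*21*21697 = 43650.0246 C
m = Q*M/(n*F) = 43650.0246*30/(3*96485) = 4.524 g

4.524 g


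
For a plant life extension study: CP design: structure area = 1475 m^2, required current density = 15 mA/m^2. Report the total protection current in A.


I = area * current density, then convert mA → A (÷1000)
I = 1475 * 15 / 1000 = 22.13 A

22.13 A


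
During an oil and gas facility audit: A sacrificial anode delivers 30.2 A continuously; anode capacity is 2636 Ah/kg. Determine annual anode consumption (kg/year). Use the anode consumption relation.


Annual consumption = current * hours per year / capacity
Rate = 30.2 * 8760 / 2636 = 100.4 kg/year

100.4 kg/year


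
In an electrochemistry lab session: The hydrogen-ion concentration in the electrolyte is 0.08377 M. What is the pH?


pH = −log10[H+]
pH = −log10(0.08377) = 1.08

1.08


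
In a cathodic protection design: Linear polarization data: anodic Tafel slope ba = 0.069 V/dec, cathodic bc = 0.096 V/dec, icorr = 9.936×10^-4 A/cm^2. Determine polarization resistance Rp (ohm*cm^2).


Apply the Stern-Geary equation: Rp = ba*bc / (2.303*icorr*(ba+bc))
ba*bc = 0.069*0.096 = 0.006624
ba+bc = 0.165; 2.303*icorr*(ba+bc) = 2.303*9.936×10^-4*0.165 = 3.7756303×10^-4
Rp = 0.006624 / 3.7756303×10^-4 = 17.5 ohm*cm^2

17.5 ohm*cm^2


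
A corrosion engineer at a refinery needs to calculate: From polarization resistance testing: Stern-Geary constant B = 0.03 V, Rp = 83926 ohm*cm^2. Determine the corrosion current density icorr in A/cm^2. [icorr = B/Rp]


Apply the Stern-Geary relation: icorr = B / Rp
icorr = 0.03 / 83926 = 3.575×10^-7 A/cm^2

3.575×10^-7 A/cm^2


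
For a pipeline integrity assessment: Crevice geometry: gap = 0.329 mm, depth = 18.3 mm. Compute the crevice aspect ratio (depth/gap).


Aspect ratio = depth / gap
Ratio = 18.3 / 0.329 = 55.6

55.6


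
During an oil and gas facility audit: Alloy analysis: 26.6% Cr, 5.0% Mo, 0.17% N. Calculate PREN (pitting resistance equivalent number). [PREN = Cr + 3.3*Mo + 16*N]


Apply the PREN formula: PREN = Cr + 3.3*Mo + 16*N
PREN = 26.6 + 3.3*5.0 + 16*0.17
PREN = 26.6 + 16.5 + 2.72 = 45.82

45.82


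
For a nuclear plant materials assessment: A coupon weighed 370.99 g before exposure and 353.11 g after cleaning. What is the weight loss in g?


Weight loss = initial − final
WL = 370.99 − 353.11 = 17.88 g

17.88 g


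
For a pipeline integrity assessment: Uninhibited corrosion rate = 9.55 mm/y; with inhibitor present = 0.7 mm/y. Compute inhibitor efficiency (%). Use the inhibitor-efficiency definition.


Apply the inhibitor-efficiency definition: IE = (CR_blank − CR_inh)/CR_blank × 100
IE = (9.55 − 0.7) / 9.55 × 100
IE = 8.85 / 9.55 × 100 = 92.7 %

92.7 %


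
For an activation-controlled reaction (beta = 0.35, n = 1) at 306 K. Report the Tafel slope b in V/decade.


Apply the Tafel slope relation: b = 2.303*R*T/(beta*n*F)
Numerator: 2.303 * 8.314 * 306 = 5859.03
Denominator: 0.35 * 1 * 96485 = 33769.75
b = 5859.03 / 33769.75 = 0.1735 V/decade

0.1735 V/decade


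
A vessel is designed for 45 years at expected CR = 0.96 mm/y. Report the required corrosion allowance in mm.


Corrosion allowance = CR × design life
CA = 0.96 * 45 = 43.2 mm

43.2 mm


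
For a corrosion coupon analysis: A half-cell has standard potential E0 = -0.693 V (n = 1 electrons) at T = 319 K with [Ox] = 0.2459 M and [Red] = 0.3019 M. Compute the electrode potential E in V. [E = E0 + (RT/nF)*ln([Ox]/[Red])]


Apply the Nernst equation: E = E0 + (RT/nF)*ln([Ox]/[Red])
Step 1: RT/nF = 8.314*319/(1*96485) = 0.02748786 V
Step 2: [Ox]/[Red] = 0.2459/0.3019 = 0.814508
Step 3: ln(0.814508) = -0.205171
Step 4: correction = 0.02748786 * -0.205171 = -0.0056 V
E = -0.693 + -0.0056 = -0.6986 V

-0.6986 V


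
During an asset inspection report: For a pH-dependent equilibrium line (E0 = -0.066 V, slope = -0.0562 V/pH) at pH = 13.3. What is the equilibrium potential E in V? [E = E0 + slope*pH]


Apply the Pourbaix line equation: E = E0 + slope*pH
E = -0.066 + (-0.0562)*13.3 = -0.066 + (-0.74746) = -0.81346 V
Rounded to 4 decimal places: E = -0.8135 V

-0.8135 V


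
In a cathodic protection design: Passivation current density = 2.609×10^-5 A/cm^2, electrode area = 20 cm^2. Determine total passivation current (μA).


I = i_pass * A, then convert A → μA (×10^6)
I = 2.609×10^-5 * 20 * 10^6 = 521.8 μA

521.8 μA


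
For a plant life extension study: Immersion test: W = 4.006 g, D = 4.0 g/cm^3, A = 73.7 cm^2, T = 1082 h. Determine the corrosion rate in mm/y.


Apply the mm/y weight-loss relation: CR = 87600 * W / (D * A * T)
Numerator: 87600 * 4.006 = 350925.6
Denominator: 4.0 * 73.7 * 1082 = 318973.6
CR = 350925.6 / 318973.6 = 1.10017 mm/y

1.10017 mm/y


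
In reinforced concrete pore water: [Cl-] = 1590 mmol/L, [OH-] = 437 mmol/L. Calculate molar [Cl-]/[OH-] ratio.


Threshold parameter = [Cl-] / [OH-] (molar basis; both in mmol/L, so units cancel)
Ratio = 1590 / 437 = 3.64

3.64


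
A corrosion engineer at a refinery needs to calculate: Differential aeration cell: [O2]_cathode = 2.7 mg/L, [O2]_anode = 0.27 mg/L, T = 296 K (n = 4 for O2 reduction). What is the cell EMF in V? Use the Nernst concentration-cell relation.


Apply the Nernst concentration-cell relation: E = (RT/nF)*ln(C_cathode/C_anode)
RT/nF = 8.314*296/(4*96485) = 0.00637649 V
ln(2.7/0.27) = 2.30259
E = 0.00637649 * 2.30259 = 0.01468 V

0.01468 V


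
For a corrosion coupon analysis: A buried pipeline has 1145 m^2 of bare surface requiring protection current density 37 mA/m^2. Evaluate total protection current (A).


I = area * current density, then convert mA → A (÷1000)
I = 1145 * 37 / 1000 = 42.37 A

42.37 A


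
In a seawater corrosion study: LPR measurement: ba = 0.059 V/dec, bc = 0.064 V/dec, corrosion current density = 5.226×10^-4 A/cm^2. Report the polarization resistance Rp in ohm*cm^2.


Apply the Stern-Geary equation: Rp = ba*bc / (2.303*icorr*(ba+bc))
ba*bc = 0.059*0.064 = 0.003776
ba+bc = 0.123; 2.303*icorr*(ba+bc) = 2.303*5.226×10^-4*0.123 = 1.4803638×10^-4
Rp = 0.003776 / 1.4803638×10^-4 = 25.5 ohm*cm^2

25.5 ohm*cm^2


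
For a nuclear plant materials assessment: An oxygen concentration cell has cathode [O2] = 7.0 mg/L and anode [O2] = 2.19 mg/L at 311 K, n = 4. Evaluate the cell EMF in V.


Apply the Nernst concentration-cell relation: E = (RT/nF)*ln(C_cathode/C_anode)
RT/nF = 8.314*311/(4*96485) = 0.00669963 V
ln(7.0/2.19) = 1.16201
E = 0.00669963 * 1.16201 = 0.00779 V

0.00779 V


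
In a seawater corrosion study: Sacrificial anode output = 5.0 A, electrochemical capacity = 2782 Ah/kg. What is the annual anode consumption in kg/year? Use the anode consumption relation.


Annual consumption = current * hours per year / capacity
Rate = 5.0 * 8760 / 2782 = 15.7 kg/year

15.7 kg/year


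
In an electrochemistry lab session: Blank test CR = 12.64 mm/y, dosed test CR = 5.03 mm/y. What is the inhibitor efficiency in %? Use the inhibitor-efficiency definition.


Apply the inhibitor-efficiency definition: IE = (CR_blank − CR_inh)/CR_blank × 100
IE = (12.64 − 5.03) / 12.64 × 100
IE = 7.61 / 12.64 × 100 = 60.2 %

60.2 %


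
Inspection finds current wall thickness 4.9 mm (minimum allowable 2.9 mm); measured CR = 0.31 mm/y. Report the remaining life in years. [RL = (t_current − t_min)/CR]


Apply the remaining-life relation: RL = (t_current − t_min) / CR
RL = (4.9 − 2.9) / 0.31 = 2.0 / 0.31 = 6.5 years

6.5 years


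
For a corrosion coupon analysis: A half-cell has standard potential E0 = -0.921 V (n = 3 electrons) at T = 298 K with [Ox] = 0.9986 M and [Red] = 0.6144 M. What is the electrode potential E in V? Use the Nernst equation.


Apply the Nernst equation: E = E0 + (RT/nF)*ln([Ox]/[Red])
Step 1: RT/nF = 8.314*298/(3*96485) = 0.00855944 V
Step 2: [Ox]/[Red] = 0.9986/0.6144 = 1.625326
Step 3: ln(1.625326) = 0.485708
Step 4: correction = 0.00855944 * 0.485708 = 0.0042 V
E = -0.921 + 0.0042 = -0.9168 V

-0.9168 V


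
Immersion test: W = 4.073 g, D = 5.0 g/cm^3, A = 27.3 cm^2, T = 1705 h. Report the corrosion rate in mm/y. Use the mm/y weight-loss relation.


Apply the mm/y weight-loss relation: CR = 87600 * W / (D * A * T)
Numerator: 87600 * 4.073 = 356794.8
Denominator: 5.0 * 27.3 * 1705 = 232732.5
CR = 356794.8 / 232732.5 = 1.53307 mm/y

1.53307 mm/y


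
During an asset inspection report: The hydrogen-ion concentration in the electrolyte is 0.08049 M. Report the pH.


pH = −log10[H+]
pH = −log10(0.08049) = 1.09

1.09


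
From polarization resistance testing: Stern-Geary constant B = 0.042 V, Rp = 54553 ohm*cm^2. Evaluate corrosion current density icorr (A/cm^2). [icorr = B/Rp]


Apply the Stern-Geary relation: icorr = B / Rp
icorr = 0.042 / 54553 = 7.699×10^-7 A/cm^2

7.699×10^-7 A/cm^2


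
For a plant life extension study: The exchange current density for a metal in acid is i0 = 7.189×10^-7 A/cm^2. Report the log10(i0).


i0 = 7.189×10^-7 A/cm^2
log10(i0) = -6.143

-6.143


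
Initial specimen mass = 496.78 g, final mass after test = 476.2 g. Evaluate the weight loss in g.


Weight loss = initial − final
WL = 496.78 − 476.2 = 20.58 g

20.58 g


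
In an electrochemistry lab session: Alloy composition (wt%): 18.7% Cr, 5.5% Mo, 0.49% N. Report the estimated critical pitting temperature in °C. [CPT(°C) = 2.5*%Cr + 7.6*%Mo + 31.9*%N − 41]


Apply the ASTM G48 empirical CPT estimate: CPT(°C) = 2.5*%Cr + 7.6*%Mo + 31.9*%N − 41
2.5*18.7 = 46.75; 7.6*5.5 = 41.8; 31.9*0.49 = 15.631
CPT = 46.75 + 41.8 + 15.631 − 41 = 63.181 °C
Rounded to 0.1 °C: CPT ≈ 63.2 °C

63.2 °C


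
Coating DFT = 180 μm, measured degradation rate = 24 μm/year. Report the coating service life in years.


Service life = thickness / degradation rate
Life = 180 / 24 = 7.5 years

7.5 years


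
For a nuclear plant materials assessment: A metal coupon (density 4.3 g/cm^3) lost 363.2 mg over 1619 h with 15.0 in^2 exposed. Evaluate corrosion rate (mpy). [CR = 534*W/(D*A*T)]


Apply the mpy weight-loss relation: CR = 534 * W / (D * A * T)
Numerator: 534 * 363.2 = 193948.8
Denominator: 4.3 * 15.0 * 1619 = 104425.5
CR = 193948.8 / 104425.5 = 1.85729 mpy

1.85729 mpy


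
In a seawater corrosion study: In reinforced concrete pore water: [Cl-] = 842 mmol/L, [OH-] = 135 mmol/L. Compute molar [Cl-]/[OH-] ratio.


Threshold parameter = [Cl-] / [OH-] (molar basis; both in mmol/L, so units cancel)
Ratio = 842 / 135 = 6.24

6.24


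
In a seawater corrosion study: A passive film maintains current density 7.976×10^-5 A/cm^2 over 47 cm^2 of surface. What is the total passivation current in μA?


I = i_pass * A, then convert A → μA (×10^6)
I = 7.976×10^-5 * 47 * 10^6 = 3748.72 μA

3748.72 μA


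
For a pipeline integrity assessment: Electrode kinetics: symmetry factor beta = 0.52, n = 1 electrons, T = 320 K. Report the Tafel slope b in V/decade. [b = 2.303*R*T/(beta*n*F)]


Apply the Tafel slope relation: b = 2.303*R*T/(beta*n*F)
Numerator: 2.303 * 8.314 * 320 = 6127.09
Denominator: 0.52 * 1 * 96485 = 50172.2
b = 6127.09 / 50172.2 = 0.1221 V/decade

0.1221 V/decade


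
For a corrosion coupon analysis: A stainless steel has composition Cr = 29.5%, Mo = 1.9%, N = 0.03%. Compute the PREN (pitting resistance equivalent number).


Apply the PREN formula: PREN = Cr + 3.3*Mo + 16*N
PREN = 29.5 + 3.3*1.9 + 16*0.03
PREN = 29.5 + 6.27 + 0.48 = 36.25

36.25


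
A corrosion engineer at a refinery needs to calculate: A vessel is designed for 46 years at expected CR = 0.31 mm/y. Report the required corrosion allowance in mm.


Corrosion allowance = CR × design life
CA = 0.31 * 46 = 14.26 mm

14.26 mm
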